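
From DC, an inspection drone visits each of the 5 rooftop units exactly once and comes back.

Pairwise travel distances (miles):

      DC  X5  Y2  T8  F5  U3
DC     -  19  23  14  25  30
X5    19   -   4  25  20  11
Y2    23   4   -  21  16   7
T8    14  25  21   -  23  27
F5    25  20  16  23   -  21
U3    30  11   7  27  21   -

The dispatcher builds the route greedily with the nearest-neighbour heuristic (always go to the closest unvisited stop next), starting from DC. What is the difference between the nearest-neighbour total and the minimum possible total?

From DC: T8=14, X5=19, Y2=23, F5=25, U3=30 → choose T8 (14).
From T8: Y2=21, F5=23, X5=25, U3=27 → choose Y2 (21).
From Y2: X5=4, U3=7, F5=16 → choose X5 (4).
From X5: U3=11, F5=20 → choose U3 (11).
From U3: F5=21 → choose F5 (21).
NN route DC → T8 → Y2 → X5 → U3 → F5 → DC costs 96.
Optimal: DC → X5 → Y2 → U3 → F5 → T8 → DC costs 88 (by enumerating all 60 distinct tours).
Excess = 96 − 88 = 8.

The nearest-neighbour route is 8 miles longer than optimal.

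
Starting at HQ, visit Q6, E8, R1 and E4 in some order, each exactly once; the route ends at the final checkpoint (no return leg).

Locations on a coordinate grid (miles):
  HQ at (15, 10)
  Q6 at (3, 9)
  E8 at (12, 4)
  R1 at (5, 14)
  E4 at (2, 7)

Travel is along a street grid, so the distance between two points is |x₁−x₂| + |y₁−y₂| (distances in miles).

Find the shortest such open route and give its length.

There are 4! = 24 possible orderings.
HQ → Q6 → E8 → R1 → E4: 13+14+17+10 = 54
HQ → Q6 → E8 → E4 → R1: 13+14+13+10 = 50
HQ → Q6 → R1 → E8 → E4: 13+7+17+13 = 50
HQ → Q6 → R1 → E4 → E8: 13+7+10+13 = 43
HQ → Q6 → E4 → E8 → R1: 13+3+13+17 = 46
HQ → Q6 → E4 → R1 → E8: 13+3+10+17 = 43
HQ → E8 → Q6 → R1 → E4: 9+14+7+10 = 40
HQ → E8 → Q6 → E4 → R1: 9+14+3+10 = 36
HQ → E8 → R1 → Q6 → E4: 9+17+7+3 = 36
HQ → E8 → R1 → E4 → Q6: 9+17+10+3 = 39
HQ → E8 → E4 → Q6 → R1: 9+13+3+7 = 32
HQ → E8 → E4 → R1 → Q6: 9+13+10+7 = 39
HQ → R1 → Q6 → E8 → E4: 14+7+14+13 = 48
HQ → R1 → Q6 → E4 → E8: 14+7+3+13 = 37
… (10 more)
The minimum is 32.
One shortest path: HQ → E8 → E4 → Q6 → R1.

Minimum one-way distance = 32 miles.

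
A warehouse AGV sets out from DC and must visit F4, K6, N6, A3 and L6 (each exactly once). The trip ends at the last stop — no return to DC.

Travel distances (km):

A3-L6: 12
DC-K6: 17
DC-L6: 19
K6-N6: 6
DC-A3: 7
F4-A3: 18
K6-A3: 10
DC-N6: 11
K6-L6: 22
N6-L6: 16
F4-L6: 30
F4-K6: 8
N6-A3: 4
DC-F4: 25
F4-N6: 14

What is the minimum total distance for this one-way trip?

49 km — the minimum one-way total.

There are 5! = 120 possible orderings.
DC - F4 - K6 - N6 - A3 - L6: 25+8+6+4+12 = 55
DC - F4 - K6 - N6 - L6 - A3: 25+8+6+16+12 = 67
DC - F4 - K6 - A3 - N6 - L6: 25+8+10+4+16 = 63
DC - F4 - K6 - A3 - L6 - N6: 25+8+10+12+16 = 71
DC - F4 - K6 - L6 - N6 - A3: 25+8+22+16+4 = 75
DC - F4 - K6 - L6 - A3 - N6: 25+8+22+12+4 = 71
DC - F4 - N6 - K6 - A3 - L6: 25+14+6+10+12 = 67
DC - F4 - N6 - K6 - L6 - A3: 25+14+6+22+12 = 79
DC - F4 - N6 - A3 - K6 - L6: 25+14+4+10+22 = 75
DC - F4 - N6 - A3 - L6 - K6: 25+14+4+12+22 = 77
DC - F4 - N6 - L6 - K6 - A3: 25+14+16+22+10 = 87
DC - F4 - N6 - L6 - A3 - K6: 25+14+16+12+10 = 77
DC - F4 - A3 - K6 - N6 - L6: 25+18+10+6+16 = 75
DC - F4 - A3 - K6 - L6 - N6: 25+18+10+22+16 = 91
… (106 more)
DC - A3 - L6 - N6 - K6 - F4: 7+12+16+6+8 = 49  ← best
The minimum is 49.
One shortest path: DC → A3 → L6 → N6 → K6 → F4.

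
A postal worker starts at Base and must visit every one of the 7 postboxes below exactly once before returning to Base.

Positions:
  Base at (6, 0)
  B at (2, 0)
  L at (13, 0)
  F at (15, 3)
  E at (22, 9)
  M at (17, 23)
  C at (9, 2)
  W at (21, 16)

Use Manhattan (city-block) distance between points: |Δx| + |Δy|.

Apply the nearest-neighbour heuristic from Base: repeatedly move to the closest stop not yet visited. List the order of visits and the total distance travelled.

At Base the remaining stops are B 4, C 5, L 7, F 12, E 25, W 31, M 34; go to B.
At B the remaining stops are C 9, L 11, F 16, E 29, W 35, M 38; go to C.
At C the remaining stops are L 6, F 7, E 20, W 26, M 29; go to L.
At L the remaining stops are F 5, E 18, W 24, M 27; go to F.
At F the remaining stops are E 13, W 19, M 22; go to E.
At E the remaining stops are W 8, M 19; go to W.
At W the remaining stops are M 11; go to M.
Return M→Base: 34.
Total = 4 + 9 + 6 + 5 + 13 + 8 + 11 + 34 = 90.

90 along Base → B → C → L → F → E → W → M → Base.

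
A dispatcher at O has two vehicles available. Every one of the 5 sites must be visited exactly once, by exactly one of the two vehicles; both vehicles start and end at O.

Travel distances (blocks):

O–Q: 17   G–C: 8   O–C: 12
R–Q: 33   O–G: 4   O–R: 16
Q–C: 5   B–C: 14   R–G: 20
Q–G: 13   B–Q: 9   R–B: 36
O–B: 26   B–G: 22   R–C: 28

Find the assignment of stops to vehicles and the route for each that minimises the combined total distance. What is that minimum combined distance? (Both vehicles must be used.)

There are 2^4 − 1 = 15 ways to divide the 5 stops into two non-empty groups. For each, the best each vehicle can do is its own shortest tour through its group:
  {R} + {B, Q, G, C}: 32 + 52 = 84
  {B} + {R, Q, G, C}: 52 + 66 = 118
  {R, B} + {Q, G, C}: 78 + 34 = 112
  {Q} + {R, B, G, C}: 34 + 78 = 112
  {R, Q} + {B, G, C}: 66 + 52 = 118
  {B, Q} + {R, G, C}: 52 + 56 = 108
  … (15 splits in total)
Best: vehicle 1 O → R → O = 32; vehicle 2 O → B → Q → C → G → O = 52; combined 84.

Minimum combined distance: 84 blocks.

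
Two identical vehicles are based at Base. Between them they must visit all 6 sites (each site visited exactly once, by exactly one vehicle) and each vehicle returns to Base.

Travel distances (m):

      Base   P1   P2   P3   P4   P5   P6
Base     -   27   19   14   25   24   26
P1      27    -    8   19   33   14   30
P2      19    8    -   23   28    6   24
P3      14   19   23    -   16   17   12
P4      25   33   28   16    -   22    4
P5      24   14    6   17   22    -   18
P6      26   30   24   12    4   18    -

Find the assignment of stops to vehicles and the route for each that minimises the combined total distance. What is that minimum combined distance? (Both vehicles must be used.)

116 m — the smallest possible combined total.

Check every non-empty split of the stops between the two vehicles; for each half take its own optimal tour:
  {P1} + {P2, P3, P4, P5, P6}: 54 + 77 = 131
  {P2} + {P1, P3, P4, P5, P6}: 38 + 93 = 131
  {P1, P2} + {P3, P4, P5, P6}: 54 + 76 = 130
  {P3} + {P1, P2, P4, P5, P6}: 28 + 88 = 116
  {P1, P3} + {P2, P4, P5, P6}: 60 + 72 = 132
  {P2, P3} + {P1, P4, P5, P6}: 56 + 88 = 144
  … (31 splits in total)
Best: vehicle 1 Base → P3 → Base = 28; vehicle 2 Base → P1 → P2 → P5 → P6 → P4 → Base = 88; combined 116.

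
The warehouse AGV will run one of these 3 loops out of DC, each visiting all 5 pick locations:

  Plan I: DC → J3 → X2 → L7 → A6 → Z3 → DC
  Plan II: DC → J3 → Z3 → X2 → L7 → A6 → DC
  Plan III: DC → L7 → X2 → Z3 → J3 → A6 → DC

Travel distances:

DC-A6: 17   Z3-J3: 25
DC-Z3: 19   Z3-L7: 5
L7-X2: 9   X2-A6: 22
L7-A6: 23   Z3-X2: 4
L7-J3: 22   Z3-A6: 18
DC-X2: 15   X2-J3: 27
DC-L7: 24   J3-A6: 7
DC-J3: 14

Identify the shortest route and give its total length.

Shortest is Plan III, total 86.

Plan I: 14 + 27 + 9 + 23 + 18 + 19 = 110
Plan II: 14 + 25 + 4 + 9 + 23 + 17 = 92
Plan III: 24 + 9 + 4 + 25 + 7 + 17 = 86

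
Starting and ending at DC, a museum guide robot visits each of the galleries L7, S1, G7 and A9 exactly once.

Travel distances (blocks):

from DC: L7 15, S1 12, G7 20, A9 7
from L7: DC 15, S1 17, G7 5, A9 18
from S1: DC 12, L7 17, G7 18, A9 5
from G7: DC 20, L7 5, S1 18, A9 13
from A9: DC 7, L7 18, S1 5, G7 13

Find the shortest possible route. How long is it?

Minimum total distance: 50 blocks.

DC-L7-S1-G7-A9-DC: 15+17+18+13+7 = 70
DC-L7-S1-A9-G7-DC: 15+17+5+13+20 = 70
DC-L7-G7-S1-A9-DC: 15+5+18+5+7 = 50
DC-L7-G7-A9-S1-DC: 15+5+13+5+12 = 50
DC-L7-A9-S1-G7-DC: 15+18+5+18+20 = 76
DC-L7-A9-G7-S1-DC: 15+18+13+18+12 = 76
DC-S1-L7-G7-A9-DC: 12+17+5+13+7 = 54
DC-S1-L7-A9-G7-DC: 12+17+18+13+20 = 80
DC-S1-G7-L7-A9-DC: 12+18+5+18+7 = 60
DC-S1-A9-L7-G7-DC: 12+5+18+5+20 = 60
DC-G7-L7-S1-A9-DC: 20+5+17+5+7 = 54
DC-G7-S1-L7-A9-DC: 20+18+17+18+7 = 80
The minimum is 50.
One optimal route: DC → L7 → G7 → S1 → A9 → DC (or its reverse).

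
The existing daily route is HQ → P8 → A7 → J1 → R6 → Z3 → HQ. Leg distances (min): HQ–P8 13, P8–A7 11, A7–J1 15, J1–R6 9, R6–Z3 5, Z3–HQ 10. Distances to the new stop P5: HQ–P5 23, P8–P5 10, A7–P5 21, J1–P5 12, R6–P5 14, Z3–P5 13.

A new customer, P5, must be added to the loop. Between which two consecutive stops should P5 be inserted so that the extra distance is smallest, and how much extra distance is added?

Insertion cost between consecutive stops i–j is d(i,P5) + d(P5,j) − d(i,j):
  between HQ and P8: 23 + 10 − 13 = 20
  between P8 and A7: 10 + 21 − 11 = 20
  between A7 and J1: 21 + 12 − 15 = 18
  between J1 and R6: 12 + 14 − 9 = 17
  between R6 and Z3: 14 + 13 − 5 = 22
  between Z3 and HQ: 13 + 23 − 10 = 26
Cheapest insertion is between J1 and R6, adding 17.
New total = 63 + 17 = 80.

+17 min — insert P5 between J1 and R6.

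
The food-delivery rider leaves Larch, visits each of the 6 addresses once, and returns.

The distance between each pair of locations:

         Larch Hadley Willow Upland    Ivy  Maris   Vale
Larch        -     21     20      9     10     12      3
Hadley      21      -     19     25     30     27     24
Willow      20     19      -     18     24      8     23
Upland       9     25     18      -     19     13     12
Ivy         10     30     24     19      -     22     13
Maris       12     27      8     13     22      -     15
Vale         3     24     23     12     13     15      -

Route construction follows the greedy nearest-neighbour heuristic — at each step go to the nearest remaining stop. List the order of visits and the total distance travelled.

Total distance 95 via the nearest-neighbour route Larch → Vale → Upland → Maris → Willow → Hadley → Ivy → Larch.

Larch → [Vale:3 / Upland:9 / Ivy:10 / Maris:12 / Willow:20 / Hadley:21] → Vale (3)
Vale → [Upland:12 / Ivy:13 / Maris:15 / Willow:23 / Hadley:24] → Upland (12)
Upland → [Maris:13 / Willow:18 / Ivy:19 / Hadley:25] → Maris (13)
Maris → [Willow:8 / Ivy:22 / Hadley:27] → Willow (8)
Willow → [Hadley:19 / Ivy:24] → Hadley (19)
Hadley → [Ivy:30] → Ivy (30)
Return Ivy→Larch: 10.
Total = 3 + 12 + 13 + 8 + 19 + 30 + 10 = 95.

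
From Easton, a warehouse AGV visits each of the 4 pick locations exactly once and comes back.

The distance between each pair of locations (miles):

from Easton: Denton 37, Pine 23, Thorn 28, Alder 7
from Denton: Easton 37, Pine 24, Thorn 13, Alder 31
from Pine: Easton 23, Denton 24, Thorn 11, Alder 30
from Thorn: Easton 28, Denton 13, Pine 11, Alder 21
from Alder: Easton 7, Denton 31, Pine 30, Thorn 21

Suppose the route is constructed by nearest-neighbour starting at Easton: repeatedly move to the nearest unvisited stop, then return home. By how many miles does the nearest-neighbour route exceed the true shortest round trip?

From Easton: Alder=7, Pine=23, Thorn=28, Denton=37 → choose Alder (7).
From Alder: Thorn=21, Pine=30, Denton=31 → choose Thorn (21).
From Thorn: Pine=11, Denton=13 → choose Pine (11).
From Pine: Denton=24 → choose Denton (24).
NN route Easton → Alder → Thorn → Pine → Denton → Easton costs 100.
Optimal: Easton → Pine → Thorn → Denton → Alder → Easton costs 85 (by enumerating all 12 distinct tours).
Excess = 100 − 85 = 15.

15 miles longer than the optimal tour.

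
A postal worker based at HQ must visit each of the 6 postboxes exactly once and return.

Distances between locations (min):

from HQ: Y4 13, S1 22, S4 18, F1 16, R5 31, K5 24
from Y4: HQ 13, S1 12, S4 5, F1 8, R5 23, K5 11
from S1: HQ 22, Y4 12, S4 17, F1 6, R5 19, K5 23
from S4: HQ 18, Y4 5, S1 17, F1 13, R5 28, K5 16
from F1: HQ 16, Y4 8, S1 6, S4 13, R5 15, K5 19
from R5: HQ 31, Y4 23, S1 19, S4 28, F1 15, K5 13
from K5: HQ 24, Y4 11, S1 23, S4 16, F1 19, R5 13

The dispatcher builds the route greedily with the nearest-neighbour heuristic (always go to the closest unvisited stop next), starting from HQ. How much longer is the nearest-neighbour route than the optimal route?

From HQ: Y4=13, F1=16, S4=18, S1=22, K5=24, R5=31 → choose Y4 (13).
From Y4: S4=5, F1=8, K5=11, S1=12, R5=23 → choose S4 (5).
From S4: F1=13, K5=16, S1=17, R5=28 → choose F1 (13).
From F1: S1=6, R5=15, K5=19 → choose S1 (6).
From S1: R5=19, K5=23 → choose R5 (19).
From R5: K5=13 → choose K5 (13).
NN route HQ → Y4 → S4 → F1 → S1 → R5 → K5 → HQ costs 93.
Optimal: HQ → Y4 → S4 → K5 → R5 → S1 → F1 → HQ costs 88 (by enumerating all 360 distinct tours).
Excess = 93 − 88 = 5.

Excess over optimum: 5 min.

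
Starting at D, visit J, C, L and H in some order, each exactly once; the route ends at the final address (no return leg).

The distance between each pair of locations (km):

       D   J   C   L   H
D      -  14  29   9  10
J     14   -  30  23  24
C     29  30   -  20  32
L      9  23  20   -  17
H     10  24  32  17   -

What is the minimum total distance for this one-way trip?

There are 4! = 24 possible orderings.
D → J → C → L → H: 14+30+20+17 = 81
D → J → C → H → L: 14+30+32+17 = 93
D → J → L → C → H: 14+23+20+32 = 89
D → J → L → H → C: 14+23+17+32 = 86
D → J → H → C → L: 14+24+32+20 = 90
D → J → H → L → C: 14+24+17+20 = 75
D → C → J → L → H: 29+30+23+17 = 99
D → C → J → H → L: 29+30+24+17 = 100
D → C → L → J → H: 29+20+23+24 = 96
D → C → L → H → J: 29+20+17+24 = 90
D → C → H → J → L: 29+32+24+23 = 108
D → C → H → L → J: 29+32+17+23 = 101
D → L → J → C → H: 9+23+30+32 = 94
D → L → J → H → C: 9+23+24+32 = 88
… (10 more)
The minimum is 75.
One shortest path: D → J → H → L → C.

Minimum one-way distance = 75 km.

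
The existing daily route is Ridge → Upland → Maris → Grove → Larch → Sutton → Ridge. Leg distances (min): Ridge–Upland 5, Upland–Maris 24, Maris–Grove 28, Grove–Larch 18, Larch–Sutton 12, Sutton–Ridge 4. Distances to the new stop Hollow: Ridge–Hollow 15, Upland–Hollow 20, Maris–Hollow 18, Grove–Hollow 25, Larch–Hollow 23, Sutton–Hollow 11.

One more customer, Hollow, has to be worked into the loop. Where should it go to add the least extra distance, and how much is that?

Insertion cost between consecutive stops i–j is d(i,Hollow) + d(Hollow,j) − d(i,j):
  between Ridge and Upland: 15 + 20 − 5 = 30
  between Upland and Maris: 20 + 18 − 24 = 14
  between Maris and Grove: 18 + 25 − 28 = 15
  between Grove and Larch: 25 + 23 − 18 = 30
  between Larch and Sutton: 23 + 11 − 12 = 22
  between Sutton and Ridge: 11 + 15 − 4 = 22
Cheapest insertion is between Upland and Maris, adding 14.
New total = 91 + 14 = 105.

Minimum extra distance: 14 min, inserting Hollow between Upland and Maris.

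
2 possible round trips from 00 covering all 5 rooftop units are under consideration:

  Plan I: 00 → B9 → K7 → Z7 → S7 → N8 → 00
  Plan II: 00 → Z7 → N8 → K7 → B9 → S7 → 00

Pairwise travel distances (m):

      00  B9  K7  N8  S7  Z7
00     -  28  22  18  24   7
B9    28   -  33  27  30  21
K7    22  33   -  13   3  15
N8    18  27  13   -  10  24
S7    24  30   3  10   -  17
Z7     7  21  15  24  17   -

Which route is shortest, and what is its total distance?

Plan I: 28 + 33 + 15 + 17 + 10 + 18 = 121
Plan II: 7 + 24 + 13 + 33 + 30 + 24 = 131

Shortest is Plan I, total 121 m.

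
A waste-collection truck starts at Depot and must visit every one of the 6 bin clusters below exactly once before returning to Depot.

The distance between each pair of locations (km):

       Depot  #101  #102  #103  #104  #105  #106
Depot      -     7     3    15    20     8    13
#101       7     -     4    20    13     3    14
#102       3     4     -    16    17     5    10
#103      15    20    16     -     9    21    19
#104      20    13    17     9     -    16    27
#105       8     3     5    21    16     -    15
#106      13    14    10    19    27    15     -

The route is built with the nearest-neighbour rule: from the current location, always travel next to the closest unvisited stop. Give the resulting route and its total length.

From Depot: distances to unvisited — #102=3, #101=7, #105=8, #106=13, #103=15, #104=20. Nearest is #102 (3).
From #102: distances to unvisited — #101=4, #105=5, #106=10, #103=16, #104=17. Nearest is #101 (4).
From #101: distances to unvisited — #105=3, #104=13, #106=14, #103=20. Nearest is #105 (3).
From #105: distances to unvisited — #106=15, #104=16, #103=21. Nearest is #106 (15).
From #106: distances to unvisited — #103=19, #104=27. Nearest is #103 (19).
From #103: distances to unvisited — #104=9. Nearest is #104 (9).
Return #104→Depot: 20.
Total = 3 + 4 + 3 + 15 + 19 + 9 + 20 = 73.

73 km along Depot → #102 → #101 → #105 → #106 → #103 → #104 → Depot.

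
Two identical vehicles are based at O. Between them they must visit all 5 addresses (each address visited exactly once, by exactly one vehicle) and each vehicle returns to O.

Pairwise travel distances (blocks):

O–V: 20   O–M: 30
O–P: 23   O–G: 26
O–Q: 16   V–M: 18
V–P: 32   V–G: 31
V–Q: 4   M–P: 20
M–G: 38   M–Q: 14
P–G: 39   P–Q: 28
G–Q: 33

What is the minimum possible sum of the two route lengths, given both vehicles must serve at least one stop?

133 blocks — the smallest possible combined total.

Try each way of splitting the stops between the two vehicles (each non-empty) and, for each split, find the best tour for each vehicle:
  {V} + {M, P, G, Q}: 40 + 115 = 155
  {M} + {V, P, G, Q}: 60 + 112 = 172
  {V, M} + {P, G, Q}: 68 + 109 = 177
  {P} + {V, M, G, Q}: 46 + 102 = 148
  {V, P} + {M, G, Q}: 75 + 94 = 169
  {M, P} + {V, G, Q}: 73 + 77 = 150
  … (15 splits in total)
  {G} + {V, M, P, Q}: 52 + 81 = 133  ← best
Best: vehicle 1 O → G → O = 52; vehicle 2 O → V → Q → M → P → O = 81; combined 133.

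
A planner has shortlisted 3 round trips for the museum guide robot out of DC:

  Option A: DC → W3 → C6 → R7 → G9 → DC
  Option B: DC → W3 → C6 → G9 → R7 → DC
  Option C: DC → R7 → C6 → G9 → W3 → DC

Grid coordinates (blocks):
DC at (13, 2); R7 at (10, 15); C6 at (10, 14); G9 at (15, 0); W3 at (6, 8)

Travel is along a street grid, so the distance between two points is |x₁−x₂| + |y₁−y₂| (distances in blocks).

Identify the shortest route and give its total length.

Option A: 13 + 10 + 1 + 20 + 4 = 48
Option B: 13 + 10 + 19 + 20 + 16 = 78
Option C: 16 + 1 + 19 + 17 + 13 = 66

Shortest is Option A, total 48 blocks.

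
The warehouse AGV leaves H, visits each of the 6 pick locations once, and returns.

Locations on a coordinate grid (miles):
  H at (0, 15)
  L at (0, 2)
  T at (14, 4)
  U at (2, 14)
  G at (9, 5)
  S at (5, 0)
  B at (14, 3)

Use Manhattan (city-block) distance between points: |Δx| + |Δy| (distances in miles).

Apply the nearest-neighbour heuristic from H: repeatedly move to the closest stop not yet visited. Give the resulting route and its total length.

H → [U:3 / L:13 / G:19 / S:20 / T:25 / B:26] → U (3)
U → [L:14 / G:16 / S:17 / T:22 / B:23] → L (14)
L → [S:7 / G:12 / B:15 / T:16] → S (7)
S → [G:9 / B:12 / T:13] → G (9)
G → [T:6 / B:7] → T (6)
T → [B:1] → B (1)
Return B→H: 26.
Total = 3 + 14 + 7 + 9 + 6 + 1 + 26 = 66.

66 miles along H → U → L → S → G → T → B → H.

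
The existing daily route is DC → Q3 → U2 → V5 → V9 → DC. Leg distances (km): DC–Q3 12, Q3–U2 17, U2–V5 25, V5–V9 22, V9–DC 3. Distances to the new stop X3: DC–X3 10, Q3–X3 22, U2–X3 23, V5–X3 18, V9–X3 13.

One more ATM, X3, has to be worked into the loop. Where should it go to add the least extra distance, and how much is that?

Minimum extra distance: 9 km, inserting X3 between V5 and V9.

Insertion cost between consecutive stops i–j is d(i,X3) + d(X3,j) − d(i,j):
  between DC and Q3: 10 + 22 − 12 = 20
  between Q3 and U2: 22 + 23 − 17 = 28
  between U2 and V5: 23 + 18 − 25 = 16
  between V5 and V9: 18 + 13 − 22 = 9
  between V9 and DC: 13 + 10 − 3 = 20
Cheapest insertion is between V5 and V9, adding 9.
New total = 79 + 9 = 88.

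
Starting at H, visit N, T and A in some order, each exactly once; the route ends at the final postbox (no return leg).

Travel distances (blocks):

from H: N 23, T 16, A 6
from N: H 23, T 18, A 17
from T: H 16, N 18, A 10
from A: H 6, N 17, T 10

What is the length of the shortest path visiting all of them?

There are 3! = 6 possible orderings.
H→N→T→A: 23+18+10 = 51
H→N→A→T: 23+17+10 = 50
H→T→N→A: 16+18+17 = 51
H→T→A→N: 16+10+17 = 43
H→A→N→T: 6+17+18 = 41
H→A→T→N: 6+10+18 = 34
The minimum is 34.
One shortest path: H → A → T → N.

Shortest open route: 34 blocks.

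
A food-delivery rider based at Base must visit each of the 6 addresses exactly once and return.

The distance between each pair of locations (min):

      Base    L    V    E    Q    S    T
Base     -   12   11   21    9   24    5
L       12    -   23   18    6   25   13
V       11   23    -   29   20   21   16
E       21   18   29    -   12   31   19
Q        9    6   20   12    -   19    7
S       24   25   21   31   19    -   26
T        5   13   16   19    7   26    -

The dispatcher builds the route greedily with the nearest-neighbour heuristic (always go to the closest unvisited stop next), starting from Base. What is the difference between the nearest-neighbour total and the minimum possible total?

The nearest-neighbour route is 11 min longer than optimal.

Base: T=5, Q=9, V=11, L=12, E=21, S=24 ⇒ T
T: Q=7, L=13, V=16, E=19, S=26 ⇒ Q
Q: L=6, E=12, S=19, V=20 ⇒ L
L: E=18, V=23, S=25 ⇒ E
E: V=29, S=31 ⇒ V
V: S=21 ⇒ S
NN route Base → T → Q → L → E → V → S → Base costs 110.
Optimal: Base → V → S → L → E → Q → T → Base costs 99 (by enumerating all 360 distinct tours).
Excess = 110 − 99 = 11.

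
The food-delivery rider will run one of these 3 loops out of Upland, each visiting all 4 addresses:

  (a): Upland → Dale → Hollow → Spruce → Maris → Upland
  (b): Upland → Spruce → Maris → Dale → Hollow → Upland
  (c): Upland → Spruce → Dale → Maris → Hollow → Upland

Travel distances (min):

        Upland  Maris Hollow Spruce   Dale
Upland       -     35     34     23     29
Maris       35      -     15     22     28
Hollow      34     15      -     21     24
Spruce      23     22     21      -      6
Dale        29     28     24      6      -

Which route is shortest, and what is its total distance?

(a): 29 + 24 + 21 + 22 + 35 = 131
(b): 23 + 22 + 28 + 24 + 34 = 131
(c): 23 + 6 + 28 + 15 + 34 = 106

106 min — (c) is the shortest.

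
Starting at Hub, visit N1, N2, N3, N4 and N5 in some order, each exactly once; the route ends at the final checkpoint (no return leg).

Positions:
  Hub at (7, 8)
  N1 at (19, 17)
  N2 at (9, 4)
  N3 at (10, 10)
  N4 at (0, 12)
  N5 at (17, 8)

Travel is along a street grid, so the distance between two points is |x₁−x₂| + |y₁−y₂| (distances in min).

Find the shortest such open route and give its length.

53 min — the minimum one-way total.

There are 5! = 120 possible orderings.
Hub - N1 - N2 - N3 - N4 - N5: 21+23+7+12+21 = 84
Hub - N1 - N2 - N3 - N5 - N4: 21+23+7+9+21 = 81
Hub - N1 - N2 - N4 - N3 - N5: 21+23+17+12+9 = 82
Hub - N1 - N2 - N4 - N5 - N3: 21+23+17+21+9 = 91
Hub - N1 - N2 - N5 - N3 - N4: 21+23+12+9+12 = 77
Hub - N1 - N2 - N5 - N4 - N3: 21+23+12+21+12 = 89
Hub - N1 - N3 - N2 - N4 - N5: 21+16+7+17+21 = 82
Hub - N1 - N3 - N2 - N5 - N4: 21+16+7+12+21 = 77
Hub - N1 - N3 - N4 - N2 - N5: 21+16+12+17+12 = 78
Hub - N1 - N3 - N4 - N5 - N2: 21+16+12+21+12 = 82
Hub - N1 - N3 - N5 - N2 - N4: 21+16+9+12+17 = 75
Hub - N1 - N3 - N5 - N4 - N2: 21+16+9+21+17 = 84
Hub - N1 - N4 - N2 - N3 - N5: 21+24+17+7+9 = 78
Hub - N1 - N4 - N2 - N5 - N3: 21+24+17+12+9 = 83
… (106 more)
Hub - N4 - N3 - N2 - N5 - N1: 11+12+7+12+11 = 53  ← best
The minimum is 53.
One shortest path: Hub → N4 → N3 → N2 → N5 → N1.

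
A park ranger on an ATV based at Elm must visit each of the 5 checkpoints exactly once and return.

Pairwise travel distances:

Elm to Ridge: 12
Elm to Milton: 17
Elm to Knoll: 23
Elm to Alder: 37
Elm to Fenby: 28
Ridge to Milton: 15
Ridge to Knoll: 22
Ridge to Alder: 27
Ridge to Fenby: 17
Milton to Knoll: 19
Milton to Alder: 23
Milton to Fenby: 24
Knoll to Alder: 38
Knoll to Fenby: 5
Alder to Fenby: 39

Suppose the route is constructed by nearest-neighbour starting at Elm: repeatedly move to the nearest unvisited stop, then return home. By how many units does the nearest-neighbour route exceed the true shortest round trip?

Excess over optimum: 15.

From Elm: Ridge=12, Milton=17, Knoll=23, Fenby=28, Alder=37 → choose Ridge (12).
From Ridge: Milton=15, Fenby=17, Knoll=22, Alder=27 → choose Milton (15).
From Milton: Knoll=19, Alder=23, Fenby=24 → choose Knoll (19).
From Knoll: Fenby=5, Alder=38 → choose Fenby (5).
From Fenby: Alder=39 → choose Alder (39).
NN route Elm → Ridge → Milton → Knoll → Fenby → Alder → Elm costs 127.
Optimal: Elm → Ridge → Fenby → Knoll → Alder → Milton → Elm costs 112 (by enumerating all 60 distinct tours).
Excess = 127 − 112 = 15.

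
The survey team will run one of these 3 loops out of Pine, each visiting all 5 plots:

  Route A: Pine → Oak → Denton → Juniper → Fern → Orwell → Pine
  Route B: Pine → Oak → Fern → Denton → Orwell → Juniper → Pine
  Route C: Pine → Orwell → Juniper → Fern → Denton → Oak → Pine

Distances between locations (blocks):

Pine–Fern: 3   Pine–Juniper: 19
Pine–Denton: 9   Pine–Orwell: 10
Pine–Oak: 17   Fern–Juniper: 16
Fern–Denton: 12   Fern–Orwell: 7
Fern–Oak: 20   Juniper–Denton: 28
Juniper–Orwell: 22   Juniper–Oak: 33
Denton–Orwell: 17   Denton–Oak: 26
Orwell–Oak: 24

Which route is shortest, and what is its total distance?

Route A: 17 + 26 + 28 + 16 + 7 + 10 = 104
Route B: 17 + 20 + 12 + 17 + 22 + 19 = 107
Route C: 10 + 22 + 16 + 12 + 26 + 17 = 103

103 blocks — Route C is the shortest.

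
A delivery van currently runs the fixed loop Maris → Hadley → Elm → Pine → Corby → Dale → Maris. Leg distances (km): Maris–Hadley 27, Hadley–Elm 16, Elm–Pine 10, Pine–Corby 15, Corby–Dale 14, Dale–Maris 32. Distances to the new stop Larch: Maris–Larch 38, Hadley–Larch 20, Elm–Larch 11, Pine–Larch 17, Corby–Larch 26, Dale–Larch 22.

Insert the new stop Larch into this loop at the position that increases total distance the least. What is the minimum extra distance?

+15 km — insert Larch between Hadley and Elm.

Insertion cost between consecutive stops i–j is d(i,Larch) + d(Larch,j) − d(i,j):
  between Maris and Hadley: 38 + 20 − 27 = 31
  between Hadley and Elm: 20 + 11 − 16 = 15
  between Elm and Pine: 11 + 17 − 10 = 18
  between Pine and Corby: 17 + 26 − 15 = 28
  between Corby and Dale: 26 + 22 − 14 = 34
  between Dale and Maris: 22 + 38 − 32 = 28
Cheapest insertion is between Hadley and Elm, adding 15.
New total = 114 + 15 = 129.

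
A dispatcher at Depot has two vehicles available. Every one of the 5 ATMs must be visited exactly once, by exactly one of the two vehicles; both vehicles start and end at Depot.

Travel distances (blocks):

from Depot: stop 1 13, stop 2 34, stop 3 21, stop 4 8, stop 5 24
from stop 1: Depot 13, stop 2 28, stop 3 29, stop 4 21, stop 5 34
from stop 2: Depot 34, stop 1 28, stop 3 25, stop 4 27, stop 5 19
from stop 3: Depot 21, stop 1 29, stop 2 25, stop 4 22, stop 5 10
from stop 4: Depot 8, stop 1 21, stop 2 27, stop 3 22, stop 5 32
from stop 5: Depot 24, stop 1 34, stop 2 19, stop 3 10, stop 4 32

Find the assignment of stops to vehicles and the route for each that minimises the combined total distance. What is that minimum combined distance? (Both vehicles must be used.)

Minimum combined distance: 107 blocks.

There are 2^4 − 1 = 15 ways to divide the 5 stops into two non-empty groups. For each, the best each vehicle can do is its own shortest tour through its group:
  {stop 1} + {stop 2, stop 3, stop 4, stop 5}: 26 + 85 = 111
  {stop 2} + {stop 1, stop 3, stop 4, stop 5}: 68 + 87 = 155
  {stop 1, stop 2} + {stop 3, stop 4, stop 5}: 75 + 64 = 139
  {stop 3} + {stop 1, stop 2, stop 4, stop 5}: 42 + 100 = 142
  {stop 1, stop 3} + {stop 2, stop 4, stop 5}: 63 + 78 = 141
  {stop 2, stop 3} + {stop 1, stop 4, stop 5}: 80 + 87 = 167
  … (15 splits in total)
  {stop 4} + {stop 1, stop 2, stop 3, stop 5}: 16 + 91 = 107  ← best
Best: vehicle 1 Depot → stop 4 → Depot = 16; vehicle 2 Depot → stop 1 → stop 2 → stop 5 → stop 3 → Depot = 91; combined 107.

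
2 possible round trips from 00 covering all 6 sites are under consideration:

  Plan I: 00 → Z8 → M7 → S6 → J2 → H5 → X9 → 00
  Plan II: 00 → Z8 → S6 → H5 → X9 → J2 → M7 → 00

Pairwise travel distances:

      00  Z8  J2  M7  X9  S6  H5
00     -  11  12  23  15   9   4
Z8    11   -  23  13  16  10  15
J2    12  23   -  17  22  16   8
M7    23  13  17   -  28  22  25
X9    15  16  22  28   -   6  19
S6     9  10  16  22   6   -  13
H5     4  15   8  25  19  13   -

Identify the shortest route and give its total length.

Plan I: 11 + 13 + 22 + 16 + 8 + 19 + 15 = 104
Plan II: 11 + 10 + 13 + 19 + 22 + 17 + 23 = 115

104 — Plan I is the shortest.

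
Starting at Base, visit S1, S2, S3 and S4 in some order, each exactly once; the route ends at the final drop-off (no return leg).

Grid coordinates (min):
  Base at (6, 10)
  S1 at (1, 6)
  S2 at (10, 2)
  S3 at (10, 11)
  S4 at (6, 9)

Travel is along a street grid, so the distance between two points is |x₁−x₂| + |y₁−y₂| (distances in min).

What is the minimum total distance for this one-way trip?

There are 4! = 24 possible orderings.
Base - S1 - S2 - S3 - S4: 9+13+9+6 = 37
Base - S1 - S2 - S4 - S3: 9+13+11+6 = 39
Base - S1 - S3 - S2 - S4: 9+14+9+11 = 43
Base - S1 - S3 - S4 - S2: 9+14+6+11 = 40
Base - S1 - S4 - S2 - S3: 9+8+11+9 = 37
Base - S1 - S4 - S3 - S2: 9+8+6+9 = 32
Base - S2 - S1 - S3 - S4: 12+13+14+6 = 45
Base - S2 - S1 - S4 - S3: 12+13+8+6 = 39
Base - S2 - S3 - S1 - S4: 12+9+14+8 = 43
Base - S2 - S3 - S4 - S1: 12+9+6+8 = 35
Base - S2 - S4 - S1 - S3: 12+11+8+14 = 45
Base - S2 - S4 - S3 - S1: 12+11+6+14 = 43
Base - S3 - S1 - S2 - S4: 5+14+13+11 = 43
Base - S3 - S1 - S4 - S2: 5+14+8+11 = 38
… (10 more)
Base - S4 - S3 - S2 - S1: 1+6+9+13 = 29  ← best
The minimum is 29.
One shortest path: Base → S4 → S3 → S2 → S1.

Minimum one-way distance = 29 min.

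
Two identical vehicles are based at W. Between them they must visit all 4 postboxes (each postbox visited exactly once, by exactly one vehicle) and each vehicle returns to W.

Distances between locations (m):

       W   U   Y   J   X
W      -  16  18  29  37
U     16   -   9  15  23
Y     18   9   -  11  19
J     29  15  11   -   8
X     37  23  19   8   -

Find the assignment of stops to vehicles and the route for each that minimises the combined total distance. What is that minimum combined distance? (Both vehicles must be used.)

106 m — the smallest possible combined total.

Check every non-empty split of the stops between the two vehicles; for each half take its own optimal tour:
  {U} + {Y, J, X}: 32 + 74 = 106
  {Y} + {U, J, X}: 36 + 76 = 112
  {U, Y} + {J, X}: 43 + 74 = 117
  {J} + {U, Y, X}: 58 + 76 = 134
  {U, J} + {Y, X}: 60 + 74 = 134
  {Y, J} + {U, X}: 58 + 76 = 134
  … (7 splits in total)
Best: vehicle 1 W → U → W = 32; vehicle 2 W → Y → J → X → W = 74; combined 106.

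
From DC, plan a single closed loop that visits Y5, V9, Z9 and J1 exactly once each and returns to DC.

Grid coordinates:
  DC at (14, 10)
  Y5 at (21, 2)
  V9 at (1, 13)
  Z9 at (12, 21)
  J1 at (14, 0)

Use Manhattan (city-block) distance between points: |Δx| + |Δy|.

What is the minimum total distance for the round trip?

DC → Y5 → V9 → Z9 → J1 → DC: 15+31+19+23+10 = 98
DC → Y5 → V9 → J1 → Z9 → DC: 15+31+26+23+13 = 108
DC → Y5 → Z9 → V9 → J1 → DC: 15+28+19+26+10 = 98
DC → Y5 → Z9 → J1 → V9 → DC: 15+28+23+26+16 = 108
DC → Y5 → J1 → V9 → Z9 → DC: 15+9+26+19+13 = 82
DC → Y5 → J1 → Z9 → V9 → DC: 15+9+23+19+16 = 82
DC → V9 → Y5 → Z9 → J1 → DC: 16+31+28+23+10 = 108
DC → V9 → Y5 → J1 → Z9 → DC: 16+31+9+23+13 = 92
DC → V9 → Z9 → Y5 → J1 → DC: 16+19+28+9+10 = 82
DC → V9 → J1 → Y5 → Z9 → DC: 16+26+9+28+13 = 92
DC → Z9 → Y5 → V9 → J1 → DC: 13+28+31+26+10 = 108
DC → Z9 → V9 → Y5 → J1 → DC: 13+19+31+9+10 = 82
The minimum is 82.
One optimal route: DC → Y5 → J1 → V9 → Z9 → DC (or its reverse).

Minimum total distance: 82.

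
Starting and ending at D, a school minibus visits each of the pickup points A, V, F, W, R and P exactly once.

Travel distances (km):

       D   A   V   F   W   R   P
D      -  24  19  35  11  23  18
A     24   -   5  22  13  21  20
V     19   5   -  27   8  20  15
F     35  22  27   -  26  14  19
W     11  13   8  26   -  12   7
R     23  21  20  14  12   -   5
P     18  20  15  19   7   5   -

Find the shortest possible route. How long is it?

Minimum total distance: 83 km.

With 6 stops there are 6!/2 = 360 distinct round trips (a route and its reverse cost the same).
D → A → V → F → W → R → P → D: 24+5+27+26+12+5+18 = 117
D → A → V → F → W → P → R → D: 24+5+27+26+7+5+23 = 117
D → A → V → F → R → W → P → D: 24+5+27+14+12+7+18 = 107
D → A → V → F → R → P → W → D: 24+5+27+14+5+7+11 = 93
D → A → V → F → P → W → R → D: 24+5+27+19+7+12+23 = 117
D → A → V → F → P → R → W → D: 24+5+27+19+5+12+11 = 103
D → A → V → W → F → R → P → D: 24+5+8+26+14+5+18 = 100
D → A → V → W → F → P → R → D: 24+5+8+26+19+5+23 = 110
… (352 more)
D → V → A → F → R → P → W → D: 19+5+22+14+5+7+11 = 83  ← best
The minimum is 83.
One optimal route: D → V → A → F → R → P → W → D (or its reverse).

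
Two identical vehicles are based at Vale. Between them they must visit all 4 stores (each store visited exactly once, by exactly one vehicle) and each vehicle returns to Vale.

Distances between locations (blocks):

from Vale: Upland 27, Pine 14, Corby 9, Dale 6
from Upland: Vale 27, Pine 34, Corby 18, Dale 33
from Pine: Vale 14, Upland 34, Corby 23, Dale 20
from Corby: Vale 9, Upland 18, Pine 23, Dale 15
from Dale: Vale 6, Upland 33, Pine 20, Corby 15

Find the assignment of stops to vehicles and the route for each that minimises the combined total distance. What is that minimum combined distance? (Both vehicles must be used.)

Minimum combined distance: 87 blocks.

There are 2^3 − 1 = 7 ways to divide the 4 stops into two non-empty groups. For each, the best each vehicle can do is its own shortest tour through its group:
  {Upland} + {Pine, Corby, Dale}: 54 + 58 = 112
  {Pine} + {Upland, Corby, Dale}: 28 + 66 = 94
  {Upland, Pine} + {Corby, Dale}: 75 + 30 = 105
  {Corby} + {Upland, Pine, Dale}: 18 + 87 = 105
  {Upland, Corby} + {Pine, Dale}: 54 + 40 = 94
  {Pine, Corby} + {Upland, Dale}: 46 + 66 = 112
  … (7 splits in total)
  {Upland, Pine, Corby} + {Dale}: 75 + 12 = 87  ← best
Best: vehicle 1 Vale → Pine → Upland → Corby → Vale = 75; vehicle 2 Vale → Dale → Vale = 12; combined 87.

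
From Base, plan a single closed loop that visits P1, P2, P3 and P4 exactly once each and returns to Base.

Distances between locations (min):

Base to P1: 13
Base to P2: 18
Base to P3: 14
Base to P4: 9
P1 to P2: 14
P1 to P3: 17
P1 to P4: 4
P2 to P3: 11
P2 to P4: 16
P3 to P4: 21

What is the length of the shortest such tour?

Base-P1-P2-P3-P4-Base: 13+14+11+21+9 = 68
Base-P1-P2-P4-P3-Base: 13+14+16+21+14 = 78
Base-P1-P3-P2-P4-Base: 13+17+11+16+9 = 66
Base-P1-P3-P4-P2-Base: 13+17+21+16+18 = 85
Base-P1-P4-P2-P3-Base: 13+4+16+11+14 = 58
Base-P1-P4-P3-P2-Base: 13+4+21+11+18 = 67
Base-P2-P1-P3-P4-Base: 18+14+17+21+9 = 79
Base-P2-P1-P4-P3-Base: 18+14+4+21+14 = 71
Base-P2-P3-P1-P4-Base: 18+11+17+4+9 = 59
Base-P2-P4-P1-P3-Base: 18+16+4+17+14 = 69
Base-P3-P1-P2-P4-Base: 14+17+14+16+9 = 70
Base-P3-P2-P1-P4-Base: 14+11+14+4+9 = 52
The minimum is 52.
One optimal route: Base → P3 → P2 → P1 → P4 → Base (or its reverse).

Minimum total distance: 52 min.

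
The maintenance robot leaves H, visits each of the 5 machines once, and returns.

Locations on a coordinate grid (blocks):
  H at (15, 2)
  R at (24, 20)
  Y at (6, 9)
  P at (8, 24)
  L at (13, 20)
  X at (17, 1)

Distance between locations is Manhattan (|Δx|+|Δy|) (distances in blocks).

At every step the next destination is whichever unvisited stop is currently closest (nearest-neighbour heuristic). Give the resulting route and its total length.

Nearest-neighbour total = 86 blocks; route H → X → Y → P → L → R → H.

From H: distances to unvisited — X=3, Y=16, L=20, R=27, P=29. Nearest is X (3).
From X: distances to unvisited — Y=19, L=23, R=26, P=32. Nearest is Y (19).
From Y: distances to unvisited — P=17, L=18, R=29. Nearest is P (17).
From P: distances to unvisited — L=9, R=20. Nearest is L (9).
From L: distances to unvisited — R=11. Nearest is R (11).
Return R→H: 27.
Total = 3 + 19 + 17 + 9 + 11 + 27 = 86.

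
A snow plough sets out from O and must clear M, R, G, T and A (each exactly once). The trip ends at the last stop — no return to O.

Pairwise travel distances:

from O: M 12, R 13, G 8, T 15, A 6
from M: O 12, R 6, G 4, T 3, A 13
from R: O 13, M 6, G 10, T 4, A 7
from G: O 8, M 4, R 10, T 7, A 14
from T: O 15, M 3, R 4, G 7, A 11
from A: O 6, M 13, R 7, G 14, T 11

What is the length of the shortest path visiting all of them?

Minimum one-way distance = 24.

There are 5! = 120 possible orderings.
O - M - R - G - T - A: 12+6+10+7+11 = 46
O - M - R - G - A - T: 12+6+10+14+11 = 53
O - M - R - T - G - A: 12+6+4+7+14 = 43
O - M - R - T - A - G: 12+6+4+11+14 = 47
O - M - R - A - G - T: 12+6+7+14+7 = 46
O - M - R - A - T - G: 12+6+7+11+7 = 43
O - M - G - R - T - A: 12+4+10+4+11 = 41
O - M - G - R - A - T: 12+4+10+7+11 = 44
O - M - G - T - R - A: 12+4+7+4+7 = 34
O - M - G - T - A - R: 12+4+7+11+7 = 41
O - M - G - A - R - T: 12+4+14+7+4 = 41
O - M - G - A - T - R: 12+4+14+11+4 = 45
O - M - T - R - G - A: 12+3+4+10+14 = 43
O - M - T - R - A - G: 12+3+4+7+14 = 40
… (106 more)
O - A - R - T - M - G: 6+7+4+3+4 = 24  ← best
The minimum is 24.
One shortest path: O → A → R → T → M → G.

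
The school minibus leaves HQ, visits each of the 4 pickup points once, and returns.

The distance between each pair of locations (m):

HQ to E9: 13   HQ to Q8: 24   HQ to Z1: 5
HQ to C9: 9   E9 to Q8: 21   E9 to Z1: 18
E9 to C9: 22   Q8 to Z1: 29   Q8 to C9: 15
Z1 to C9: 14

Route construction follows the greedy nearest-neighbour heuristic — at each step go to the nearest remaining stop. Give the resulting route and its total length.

At HQ the remaining stops are Z1 5, C9 9, E9 13, Q8 24; go to Z1.
At Z1 the remaining stops are C9 14, E9 18, Q8 29; go to C9.
At C9 the remaining stops are Q8 15, E9 22; go to Q8.
At Q8 the remaining stops are E9 21; go to E9.
Return E9→HQ: 13.
Total = 5 + 14 + 15 + 21 + 13 = 68.

68 m along HQ → Z1 → C9 → Q8 → E9 → HQ.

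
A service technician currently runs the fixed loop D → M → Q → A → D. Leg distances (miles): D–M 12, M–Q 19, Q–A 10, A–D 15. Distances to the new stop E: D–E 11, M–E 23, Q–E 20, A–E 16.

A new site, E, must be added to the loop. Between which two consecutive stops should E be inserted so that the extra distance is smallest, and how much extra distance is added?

Insertion cost between consecutive stops i–j is d(i,E) + d(E,j) − d(i,j):
  between D and M: 11 + 23 − 12 = 22
  between M and Q: 23 + 20 − 19 = 24
  between Q and A: 20 + 16 − 10 = 26
  between A and D: 16 + 11 − 15 = 12
Cheapest insertion is between A and D, adding 12.
New total = 56 + 12 = 68.

Adding 12 miles by placing E on the A–D leg.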